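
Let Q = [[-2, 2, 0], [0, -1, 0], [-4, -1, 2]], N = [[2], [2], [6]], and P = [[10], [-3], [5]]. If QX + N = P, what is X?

QX = P − N = [[8], [-5], [-1]].
Q is on the left of X, so left-multiply by Q⁻¹: X = Q⁻¹(P − N).
det Q = 4; the adjugate gives Q⁻¹ = [[-1/2, -1, 0], [0, -1, 0], [-1, -5/2, 1/2]].
X = Q⁻¹(P − N) = [[1], [5], [4]].

X = [[1], [5], [4]]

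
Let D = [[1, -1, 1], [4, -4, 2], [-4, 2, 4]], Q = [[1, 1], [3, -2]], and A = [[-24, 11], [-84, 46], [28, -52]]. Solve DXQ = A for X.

X = D⁻¹AQ⁻¹ (apply D⁻¹ on the left and Q⁻¹ on the right).
det D = -4, so D⁻¹ = [[5, -3/2, -1/2], [6, -2, -1/2], [2, -1/2, 0]].
det Q = -5, so Q⁻¹ = [[2/5, 1/5], [3/5, -1/5]].
D⁻¹A = [[-8, 12], [10, 0], [-6, -1]].
X = (D⁻¹A)Q⁻¹ = [[4, -4], [4, 2], [-3, -1]].

X = [[4, -4], [4, 2], [-3, -1]]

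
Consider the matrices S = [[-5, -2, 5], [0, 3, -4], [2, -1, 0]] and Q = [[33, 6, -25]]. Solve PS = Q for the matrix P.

Since S sits to the right of P, P = QS⁻¹.
det S = 6, so S⁻¹ = [[-2/3, -5/6, -7/6], [-4/3, -5/3, -10/3], [-1, -3/2, -5/2]].
P = QS⁻¹ = [[33, 6, -25]] · [[-2/3, -5/6, -7/6], [-4/3, -5/3, -10/3], [-1, -3/2, -5/2]] = [[-5, 0, 4]].

P = [[-5, 0, 4]]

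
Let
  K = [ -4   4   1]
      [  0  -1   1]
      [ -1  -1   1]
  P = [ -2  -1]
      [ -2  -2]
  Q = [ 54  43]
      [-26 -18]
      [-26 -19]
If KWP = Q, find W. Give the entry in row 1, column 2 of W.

-1

Isolating W: multiply by K⁻¹ from the left and P⁻¹ from the right, so W = K⁻¹QP⁻¹.
K has determinant -5; K⁻¹ = [[0, 1, -1], [1/5, 3/5, -4/5], [1/5, 8/5, -4/5]].
det P = 2; the adjugate gives P⁻¹ = [[-1, 1/2], [1, -1]].
K⁻¹Q = [[0, 1], [16, 13], [-10, -5]].
W = (K⁻¹Q)P⁻¹ = [[1, -1], [-3, -5], [5, 0]].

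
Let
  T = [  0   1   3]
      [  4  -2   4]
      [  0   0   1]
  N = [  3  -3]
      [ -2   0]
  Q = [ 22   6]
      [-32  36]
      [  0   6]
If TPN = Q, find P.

P = [[1, 0], [4, -5], [-2, -3]]

P = T⁻¹QN⁻¹ (apply T⁻¹ on the left and N⁻¹ on the right).
T has determinant -4; T⁻¹ = [[1/2, 1/4, -5/2], [1, 0, -3], [0, 0, 1]].
det N = -6; the adjugate gives N⁻¹ = [[0, -1/2], [-1/3, -1/2]].
T⁻¹Q = [[3, -3], [22, -12], [0, 6]].
P = (T⁻¹Q)N⁻¹ = [[1, 0], [4, -5], [-2, -3]].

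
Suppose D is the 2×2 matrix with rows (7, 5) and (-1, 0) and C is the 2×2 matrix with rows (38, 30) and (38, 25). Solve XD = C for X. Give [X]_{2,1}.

5

D is on the right of X, so right-multiply by D⁻¹: X = CD⁻¹.
det D = 5; the adjugate gives D⁻¹ = [[0, -1], [1/5, 7/5]].
X = CD⁻¹ = [[38, 30], [38, 25]] · [[0, -1], [1/5, 7/5]] = [[6, 4], [5, -3]].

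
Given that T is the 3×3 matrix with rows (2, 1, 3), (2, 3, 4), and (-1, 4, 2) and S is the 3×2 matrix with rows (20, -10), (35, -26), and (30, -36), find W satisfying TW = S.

Left-multiplying both sides by T⁻¹ gives W = T⁻¹S.
T has determinant 5; T⁻¹ = [[-2, 2, -1], [-8/5, 7/5, -2/5], [11/5, -9/5, 4/5]].
W = T⁻¹S = [[-2, 2, -1], [-8/5, 7/5, -2/5], [11/5, -9/5, 4/5]] · [[20, -10], [35, -26], [30, -36]] = [[0, 4], [5, -6], [5, -4]].

W = [[0, 4], [5, -6], [5, -4]]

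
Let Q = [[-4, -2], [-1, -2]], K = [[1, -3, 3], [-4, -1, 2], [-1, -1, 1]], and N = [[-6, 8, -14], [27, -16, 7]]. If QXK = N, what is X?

Left-multiply by Q⁻¹ and right-multiply by K⁻¹: X = Q⁻¹NK⁻¹.
det Q = 6, so Q⁻¹ = [[-1/3, 1/3], [1/6, -2/3]].
K has determinant 4; K⁻¹ = [[1/4, 0, -3/4], [1/2, 1, -7/2], [3/4, 1, -13/4]].
Q⁻¹N = [[11, -8, 7], [-19, 12, -7]].
X = (Q⁻¹N)K⁻¹ = [[4, -1, -3], [-4, 5, -5]].

X = [[4, -1, -3], [-4, 5, -5]]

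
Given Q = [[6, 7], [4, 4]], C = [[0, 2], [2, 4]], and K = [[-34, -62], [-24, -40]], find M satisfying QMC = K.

M = [[4, -4], [-3, 1]]

Left-multiply by Q⁻¹ and right-multiply by C⁻¹: M = Q⁻¹KC⁻¹.
Q has determinant -4; Q⁻¹ = [[-1, 7/4], [1, -3/2]].
det C = -4, so C⁻¹ = [[-1, 1/2], [1/2, 0]].
Q⁻¹K = [[-8, -8], [2, -2]].
M = (Q⁻¹K)C⁻¹ = [[4, -4], [-3, 1]].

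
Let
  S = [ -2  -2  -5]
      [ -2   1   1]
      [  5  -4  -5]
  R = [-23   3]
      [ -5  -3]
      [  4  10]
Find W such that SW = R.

W = [[5, 1], [4, 0], [1, -1]]

S is on the left of W, so left-multiply by S⁻¹: W = S⁻¹R.
S has determinant -3; S⁻¹ = [[1/3, -10/3, -1], [5/3, -35/3, -4], [-1, 6, 2]].
W = S⁻¹R = [[1/3, -10/3, -1], [5/3, -35/3, -4], [-1, 6, 2]] · [[-23, 3], [-5, -3], [4, 10]] = [[5, 1], [4, 0], [1, -1]].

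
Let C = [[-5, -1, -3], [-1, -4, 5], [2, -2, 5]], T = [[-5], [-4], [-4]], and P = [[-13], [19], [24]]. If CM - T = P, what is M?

CM = P + T = [[-18], [15], [20]].
Left-multiplying both sides by C⁻¹ gives M = C⁻¹(P + T).
det C = 5; the adjugate gives C⁻¹ = [[-2, 11/5, -17/5], [3, -19/5, 28/5], [2, -12/5, 19/5]].
M = C⁻¹(P + T) = [[1], [1], [4]].

M = [[1], [1], [4]]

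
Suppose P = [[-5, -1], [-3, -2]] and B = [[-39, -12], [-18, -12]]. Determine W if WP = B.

W = [[6, 3], [0, 6]]

Since P sits to the right of W, W = BP⁻¹.
det P = 7; the adjugate gives P⁻¹ = [[-2/7, 1/7], [3/7, -5/7]].
W = BP⁻¹ = [[-39, -12], [-18, -12]] · [[-2/7, 1/7], [3/7, -5/7]] = [[6, 3], [0, 6]].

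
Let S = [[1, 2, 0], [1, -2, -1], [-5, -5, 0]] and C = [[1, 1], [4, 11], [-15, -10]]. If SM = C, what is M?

Left-multiplying both sides by S⁻¹ gives M = S⁻¹C.
S has determinant 5; S⁻¹ = [[-1, 0, -2/5], [1, 0, 1/5], [-3, -1, -4/5]].
M = S⁻¹C = [[-1, 0, -2/5], [1, 0, 1/5], [-3, -1, -4/5]] · [[1, 1], [4, 11], [-15, -10]] = [[5, 3], [-2, -1], [5, -6]].

M = [[5, 3], [-2, -1], [5, -6]]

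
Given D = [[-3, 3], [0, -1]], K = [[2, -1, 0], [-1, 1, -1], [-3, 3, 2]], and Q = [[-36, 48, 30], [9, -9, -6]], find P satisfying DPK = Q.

Left-multiply by D⁻¹ and right-multiply by K⁻¹: P = D⁻¹QK⁻¹.
det D = 3; the adjugate gives D⁻¹ = [[-1/3, -1], [0, -1]].
det K = 5, so K⁻¹ = [[1, 2/5, 1/5], [1, 4/5, 2/5], [0, -3/5, 1/5]].
D⁻¹Q = [[3, -7, -4], [-9, 9, 6]].
P = (D⁻¹Q)K⁻¹ = [[-4, -2, -3], [0, 0, 3]].

P = [[-4, -2, -3], [0, 0, 3]]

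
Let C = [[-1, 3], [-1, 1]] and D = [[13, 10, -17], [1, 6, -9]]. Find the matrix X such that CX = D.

C is on the left of X, so left-multiply by C⁻¹: X = C⁻¹D.
det C = 2, so C⁻¹ = [[1/2, -3/2], [1/2, -1/2]].
X = C⁻¹D = [[1/2, -3/2], [1/2, -1/2]] · [[13, 10, -17], [1, 6, -9]] = [[5, -4, 5], [6, 2, -4]].

X = [[5, -4, 5], [6, 2, -4]]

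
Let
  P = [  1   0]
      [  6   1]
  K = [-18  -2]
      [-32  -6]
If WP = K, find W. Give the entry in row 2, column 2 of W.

P is on the right of W, so right-multiply by P⁻¹: W = KP⁻¹.
P has determinant 1; P⁻¹ = [[1, 0], [-6, 1]].
W = KP⁻¹ = [[-18, -2], [-32, -6]] · [[1, 0], [-6, 1]] = [[-6, -2], [4, -6]].

-6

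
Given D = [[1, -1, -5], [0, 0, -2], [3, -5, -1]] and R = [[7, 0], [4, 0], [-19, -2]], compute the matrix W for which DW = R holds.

D is on the left of W, so left-multiply by D⁻¹: W = D⁻¹R.
D has determinant -4; D⁻¹ = [[5/2, -6, -1/2], [3/2, -7/2, -1/2], [0, -1/2, 0]].
W = D⁻¹R = [[5/2, -6, -1/2], [3/2, -7/2, -1/2], [0, -1/2, 0]] · [[7, 0], [4, 0], [-19, -2]] = [[3, 1], [6, 1], [-2, 0]].

W = [[3, 1], [6, 1], [-2, 0]]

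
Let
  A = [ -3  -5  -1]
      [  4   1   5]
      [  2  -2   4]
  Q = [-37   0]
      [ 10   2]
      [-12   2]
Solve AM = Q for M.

M = [[5, 2], [5, -1], [-3, -1]]

Left-multiplying both sides by A⁻¹ gives M = A⁻¹Q.
det A = -2; the adjugate gives A⁻¹ = [[-7, -11, 12], [3, 5, -11/2], [5, 8, -17/2]].
M = A⁻¹Q = [[-7, -11, 12], [3, 5, -11/2], [5, 8, -17/2]] · [[-37, 0], [10, 2], [-12, 2]] = [[5, 2], [5, -1], [-3, -1]].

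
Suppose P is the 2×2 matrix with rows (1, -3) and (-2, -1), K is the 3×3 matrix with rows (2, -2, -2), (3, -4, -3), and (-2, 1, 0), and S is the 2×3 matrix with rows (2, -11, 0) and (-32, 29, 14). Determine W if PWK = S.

Left-multiply by P⁻¹ and right-multiply by K⁻¹: W = P⁻¹SK⁻¹.
det P = -7; the adjugate gives P⁻¹ = [[1/7, -3/7], [-2/7, -1/7]].
K has determinant 4; K⁻¹ = [[3/4, -1/2, -1/2], [3/2, -1, 0], [-5/4, 1/2, -1/2]].
P⁻¹S = [[14, -14, -6], [4, -1, -2]].
W = (P⁻¹S)K⁻¹ = [[-3, 4, -4], [4, -2, -1]].

W = [[-3, 4, -4], [4, -2, -1]]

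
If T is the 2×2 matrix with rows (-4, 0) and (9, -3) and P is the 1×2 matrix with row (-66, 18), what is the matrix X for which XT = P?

X = [[3, -6]]

Right-multiplying both sides by T⁻¹ gives X = PT⁻¹.
det T = 12; the adjugate gives T⁻¹ = [[-1/4, 0], [-3/4, -1/3]].
X = PT⁻¹ = [[-66, 18]] · [[-1/4, 0], [-3/4, -1/3]] = [[3, -6]].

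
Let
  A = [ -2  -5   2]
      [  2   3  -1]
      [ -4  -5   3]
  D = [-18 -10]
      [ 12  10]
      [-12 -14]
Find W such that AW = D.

Since A multiplies W on the left, W = A⁻¹D.
A has determinant 6; A⁻¹ = [[2/3, 5/6, -1/6], [-1/3, 1/3, 1/3], [1/3, 5/3, 2/3]].
W = A⁻¹D = [[2/3, 5/6, -1/6], [-1/3, 1/3, 1/3], [1/3, 5/3, 2/3]] · [[-18, -10], [12, 10], [-12, -14]] = [[0, 4], [6, 2], [6, 4]].

W = [[0, 4], [6, 2], [6, 4]]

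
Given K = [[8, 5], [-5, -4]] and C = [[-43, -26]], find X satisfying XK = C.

X = [[-6, -1]]

Since K sits to the right of X, X = CK⁻¹.
K has determinant -7; K⁻¹ = [[4/7, 5/7], [-5/7, -8/7]].
X = CK⁻¹ = [[-43, -26]] · [[4/7, 5/7], [-5/7, -8/7]] = [[-6, -1]].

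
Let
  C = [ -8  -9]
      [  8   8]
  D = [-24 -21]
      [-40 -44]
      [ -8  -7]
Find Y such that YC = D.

Since C sits to the right of Y, Y = DC⁻¹.
C has determinant 8; C⁻¹ = [[1, 9/8], [-1, -1]].
Y = DC⁻¹ = [[-24, -21], [-40, -44], [-8, -7]] · [[1, 9/8], [-1, -1]] = [[-3, -6], [4, -1], [-1, -2]].

Y = [[-3, -6], [4, -1], [-1, -2]]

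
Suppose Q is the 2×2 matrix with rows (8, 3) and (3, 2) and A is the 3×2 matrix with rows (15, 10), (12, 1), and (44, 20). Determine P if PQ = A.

P = [[0, 5], [3, -4], [4, 4]]

Since Q sits to the right of P, P = AQ⁻¹.
det Q = 7; the adjugate gives Q⁻¹ = [[2/7, -3/7], [-3/7, 8/7]].
P = AQ⁻¹ = [[15, 10], [12, 1], [44, 20]] · [[2/7, -3/7], [-3/7, 8/7]] = [[0, 5], [3, -4], [4, 4]].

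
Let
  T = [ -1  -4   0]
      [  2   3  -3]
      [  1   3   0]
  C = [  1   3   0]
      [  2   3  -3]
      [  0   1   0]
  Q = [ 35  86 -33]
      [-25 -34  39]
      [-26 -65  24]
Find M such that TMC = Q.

M = [[-1, 1, -2], [-3, -3, -3], [-4, 2, -5]]

Left-multiply by T⁻¹ and right-multiply by C⁻¹: M = T⁻¹QC⁻¹.
T has determinant 3; T⁻¹ = [[3, 0, 4], [-1, 0, -1], [1, -1/3, 5/3]].
det C = 3; the adjugate gives C⁻¹ = [[1, 0, -3], [0, 0, 1], [2/3, -1/3, -1]].
T⁻¹Q = [[1, -2, -3], [-9, -21, 9], [0, -11, -6]].
M = (T⁻¹Q)C⁻¹ = [[-1, 1, -2], [-3, -3, -3], [-4, 2, -5]].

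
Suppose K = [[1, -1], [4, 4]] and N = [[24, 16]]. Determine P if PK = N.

P = [[4, 5]]

K is on the right of P, so right-multiply by K⁻¹: P = NK⁻¹.
det K = 8; the adjugate gives K⁻¹ = [[1/2, 1/8], [-1/2, 1/8]].
P = NK⁻¹ = [[24, 16]] · [[1/2, 1/8], [-1/2, 1/8]] = [[4, 5]].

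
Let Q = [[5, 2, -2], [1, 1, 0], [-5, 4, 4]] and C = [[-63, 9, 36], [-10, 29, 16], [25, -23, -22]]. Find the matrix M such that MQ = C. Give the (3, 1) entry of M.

Right-multiplying both sides by Q⁻¹ gives M = CQ⁻¹.
Q has determinant -6; Q⁻¹ = [[-2/3, 8/3, -1/3], [2/3, -5/3, 1/3], [-3/2, 5, -1/2]].
M = CQ⁻¹ = [[-63, 9, 36], [-10, 29, 16], [25, -23, -22]] · [[-2/3, 8/3, -1/3], [2/3, -5/3, 1/3], [-3/2, 5, -1/2]] = [[-6, -3, 6], [2, 5, 5], [1, -5, -5]].

1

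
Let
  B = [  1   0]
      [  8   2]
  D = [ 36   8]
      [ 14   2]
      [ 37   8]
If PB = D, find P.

P = [[4, 4], [6, 1], [5, 4]]

Since B sits to the right of P, P = DB⁻¹.
det B = 2; the adjugate gives B⁻¹ = [[1, 0], [-4, 1/2]].
P = DB⁻¹ = [[36, 8], [14, 2], [37, 8]] · [[1, 0], [-4, 1/2]] = [[4, 4], [6, 1], [5, 4]].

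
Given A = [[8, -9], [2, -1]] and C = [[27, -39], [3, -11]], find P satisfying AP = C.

A is on the left of P, so left-multiply by A⁻¹: P = A⁻¹C.
A has determinant 10; A⁻¹ = [[-1/10, 9/10], [-1/5, 4/5]].
P = A⁻¹C = [[-1/10, 9/10], [-1/5, 4/5]] · [[27, -39], [3, -11]] = [[0, -6], [-3, -1]].

P = [[0, -6], [-3, -1]]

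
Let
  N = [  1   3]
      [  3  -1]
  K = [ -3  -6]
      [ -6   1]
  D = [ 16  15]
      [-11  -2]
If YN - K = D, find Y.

YN = D + K = [[13, 9], [-17, -1]].
N is on the right of Y, so right-multiply by N⁻¹: Y = (D + K)N⁻¹.
det N = -10, so N⁻¹ = [[1/10, 3/10], [3/10, -1/10]].
Y = (D + K)N⁻¹ = [[4, 3], [-2, -5]].

Y = [[4, 3], [-2, -5]]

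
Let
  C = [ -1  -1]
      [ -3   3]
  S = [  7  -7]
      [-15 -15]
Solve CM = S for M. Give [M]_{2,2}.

Left-multiplying both sides by C⁻¹ gives M = C⁻¹S.
det C = -6; the adjugate gives C⁻¹ = [[-1/2, -1/6], [-1/2, 1/6]].
M = C⁻¹S = [[-1/2, -1/6], [-1/2, 1/6]] · [[7, -7], [-15, -15]] = [[-1, 6], [-6, 1]].

1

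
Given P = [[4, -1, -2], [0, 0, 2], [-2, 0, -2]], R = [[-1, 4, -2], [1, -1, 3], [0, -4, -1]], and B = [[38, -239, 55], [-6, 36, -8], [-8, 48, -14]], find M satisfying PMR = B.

Left-multiply by P⁻¹ and right-multiply by R⁻¹: M = P⁻¹BR⁻¹.
P has determinant 4; P⁻¹ = [[0, -1/2, -1/2], [-1, -3, -2], [0, 1/2, 0]].
R has determinant -1; R⁻¹ = [[-13, -12, -10], [-1, -1, -1], [4, 4, 3]].
P⁻¹B = [[7, -42, 11], [-4, 35, -3], [-3, 18, -4]].
M = (P⁻¹B)R⁻¹ = [[-5, 2, 5], [5, 1, -4], [5, 2, 0]].

M = [[-5, 2, 5], [5, 1, -4], [5, 2, 0]]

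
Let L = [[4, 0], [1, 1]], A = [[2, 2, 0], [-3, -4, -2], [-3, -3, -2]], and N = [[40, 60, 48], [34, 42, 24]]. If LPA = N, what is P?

P = [[-4, -5, -1], [3, -3, -3]]

Left-multiply by L⁻¹ and right-multiply by A⁻¹: P = L⁻¹NA⁻¹.
det L = 4; the adjugate gives L⁻¹ = [[1/4, 0], [-1/4, 1]].
det A = 4; the adjugate gives A⁻¹ = [[1/2, 1, -1], [0, -1, 1], [-3/4, 0, -1/2]].
L⁻¹N = [[10, 15, 12], [24, 27, 12]].
P = (L⁻¹N)A⁻¹ = [[-4, -5, -1], [3, -3, -3]].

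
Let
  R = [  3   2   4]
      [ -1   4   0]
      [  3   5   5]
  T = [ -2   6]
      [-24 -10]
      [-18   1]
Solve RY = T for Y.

Y = [[4, 2], [-5, -2], [-1, 1]]

R is on the left of Y, so left-multiply by R⁻¹: Y = R⁻¹T.
R has determinant 2; R⁻¹ = [[10, 5, -8], [5/2, 3/2, -2], [-17/2, -9/2, 7]].
Y = R⁻¹T = [[10, 5, -8], [5/2, 3/2, -2], [-17/2, -9/2, 7]] · [[-2, 6], [-24, -10], [-18, 1]] = [[4, 2], [-5, -2], [-1, 1]].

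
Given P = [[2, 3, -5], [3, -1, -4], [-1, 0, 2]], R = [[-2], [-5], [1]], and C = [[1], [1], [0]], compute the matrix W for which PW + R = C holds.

W = [[5], [1], [2]]

PW = C − R = [[3], [6], [-1]].
Left-multiplying both sides by P⁻¹ gives W = P⁻¹(C − R).
det P = -5; the adjugate gives P⁻¹ = [[2/5, 6/5, 17/5], [2/5, 1/5, 7/5], [1/5, 3/5, 11/5]].
W = P⁻¹(C − R) = [[5], [1], [2]].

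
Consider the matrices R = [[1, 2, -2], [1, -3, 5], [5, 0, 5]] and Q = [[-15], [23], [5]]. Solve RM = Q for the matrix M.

Left-multiplying both sides by R⁻¹ gives M = R⁻¹Q.
det R = -5; the adjugate gives R⁻¹ = [[3, 2, -4/5], [-4, -3, 7/5], [-3, -2, 1]].
M = R⁻¹Q = [[3, 2, -4/5], [-4, -3, 7/5], [-3, -2, 1]] · [[-15], [23], [5]] = [[-3], [-2], [4]].

M = [[-3], [-2], [4]]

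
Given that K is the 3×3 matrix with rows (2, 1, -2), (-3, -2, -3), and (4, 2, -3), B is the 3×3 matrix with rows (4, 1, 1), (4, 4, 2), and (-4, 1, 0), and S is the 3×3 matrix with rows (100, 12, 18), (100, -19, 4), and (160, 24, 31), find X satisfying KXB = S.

X = [[5, 0, 0], [-4, 1, 2], [-5, 0, 5]]

Left-multiply by K⁻¹ and right-multiply by B⁻¹: X = K⁻¹SB⁻¹.
K has determinant -1; K⁻¹ = [[-12, 1, 7], [21, -2, -12], [-2, 0, 1]].
det B = 4; the adjugate gives B⁻¹ = [[-1/2, 1/4, -1/2], [-2, 1, -1], [5, -2, 3]].
K⁻¹S = [[20, 5, 5], [-20, 2, -2], [-40, 0, -5]].
X = (K⁻¹S)B⁻¹ = [[5, 0, 0], [-4, 1, 2], [-5, 0, 5]].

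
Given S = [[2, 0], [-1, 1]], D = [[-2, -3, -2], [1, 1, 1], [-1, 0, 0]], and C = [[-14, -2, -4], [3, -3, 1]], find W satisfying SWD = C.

W = [[-1, -4, 5], [3, 5, 3]]

W = S⁻¹CD⁻¹ (apply S⁻¹ on the left and D⁻¹ on the right).
det S = 2; the adjugate gives S⁻¹ = [[1/2, 0], [1/2, 1]].
det D = 1; the adjugate gives D⁻¹ = [[0, 0, -1], [-1, -2, 0], [1, 3, 1]].
S⁻¹C = [[-7, -1, -2], [-4, -4, -1]].
W = (S⁻¹C)D⁻¹ = [[-1, -4, 5], [3, 5, 3]].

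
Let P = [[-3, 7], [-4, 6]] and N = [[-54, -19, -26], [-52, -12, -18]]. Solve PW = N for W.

W = [[4, -3, -3], [-6, -4, -5]]

P is on the left of W, so left-multiply by P⁻¹: W = P⁻¹N.
P has determinant 10; P⁻¹ = [[3/5, -7/10], [2/5, -3/10]].
W = P⁻¹N = [[3/5, -7/10], [2/5, -3/10]] · [[-54, -19, -26], [-52, -12, -18]] = [[4, -3, -3], [-6, -4, -5]].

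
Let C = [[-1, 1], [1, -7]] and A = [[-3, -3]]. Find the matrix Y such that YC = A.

Y = [[4, 1]]

C is on the right of Y, so right-multiply by C⁻¹: Y = AC⁻¹.
C has determinant 6; C⁻¹ = [[-7/6, -1/6], [-1/6, -1/6]].
Y = AC⁻¹ = [[-3, -3]] · [[-7/6, -1/6], [-1/6, -1/6]] = [[4, 1]].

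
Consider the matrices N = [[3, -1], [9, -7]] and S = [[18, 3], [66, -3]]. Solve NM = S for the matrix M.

N is on the left of M, so left-multiply by N⁻¹: M = N⁻¹S.
det N = -12, so N⁻¹ = [[7/12, -1/12], [3/4, -1/4]].
M = N⁻¹S = [[7/12, -1/12], [3/4, -1/4]] · [[18, 3], [66, -3]] = [[5, 2], [-3, 3]].

M = [[5, 2], [-3, 3]]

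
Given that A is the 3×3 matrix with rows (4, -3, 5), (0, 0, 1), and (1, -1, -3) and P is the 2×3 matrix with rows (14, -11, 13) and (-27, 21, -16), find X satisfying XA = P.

X = [[3, 4, 2], [-6, 5, -3]]

Right-multiplying both sides by A⁻¹ gives X = PA⁻¹.
det A = 1; the adjugate gives A⁻¹ = [[1, -14, -3], [1, -17, -4], [0, 1, 0]].
X = PA⁻¹ = [[14, -11, 13], [-27, 21, -16]] · [[1, -14, -3], [1, -17, -4], [0, 1, 0]] = [[3, 4, 2], [-6, 5, -3]].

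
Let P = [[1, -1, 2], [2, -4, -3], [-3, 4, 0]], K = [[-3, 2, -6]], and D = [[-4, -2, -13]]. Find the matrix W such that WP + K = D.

W = [[4, 5, 5]]

WP = D − K = [[-1, -4, -7]].
P is on the right of W, so right-multiply by P⁻¹: W = (D − K)P⁻¹.
det P = -5, so P⁻¹ = [[-12/5, -8/5, -11/5], [-9/5, -6/5, -7/5], [4/5, 1/5, 2/5]].
W = (D − K)P⁻¹ = [[4, 5, 5]].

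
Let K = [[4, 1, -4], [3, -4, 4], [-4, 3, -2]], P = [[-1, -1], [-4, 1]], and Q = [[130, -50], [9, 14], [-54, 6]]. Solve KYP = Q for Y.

Y = [[1, -5], [2, 0], [-2, 4]]

Y = K⁻¹QP⁻¹ (apply K⁻¹ on the left and P⁻¹ on the right).
det K = 2; the adjugate gives K⁻¹ = [[-2, -5, -6], [-5, -12, -14], [-7/2, -8, -19/2]].
P has determinant -5; P⁻¹ = [[-1/5, -1/5], [-4/5, 1/5]].
K⁻¹Q = [[19, -6], [-2, -2], [-14, 6]].
Y = (K⁻¹Q)P⁻¹ = [[1, -5], [2, 0], [-2, 4]].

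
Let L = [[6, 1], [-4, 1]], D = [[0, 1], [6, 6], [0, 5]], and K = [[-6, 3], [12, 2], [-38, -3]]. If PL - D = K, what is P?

P = [[1, 3], [5, 3], [-3, 5]]

PL = K + D = [[-6, 4], [18, 8], [-38, 2]].
L is on the right of P, so right-multiply by L⁻¹: P = (K + D)L⁻¹.
det L = 10; the adjugate gives L⁻¹ = [[1/10, -1/10], [2/5, 3/5]].
P = (K + D)L⁻¹ = [[1, 3], [5, 3], [-3, 5]].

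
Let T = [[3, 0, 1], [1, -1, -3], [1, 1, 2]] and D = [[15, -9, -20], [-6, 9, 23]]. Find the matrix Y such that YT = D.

Right-multiplying both sides by T⁻¹ gives Y = DT⁻¹.
det T = 5; the adjugate gives T⁻¹ = [[1/5, 1/5, 1/5], [-1, 1, 2], [2/5, -3/5, -3/5]].
Y = DT⁻¹ = [[15, -9, -20], [-6, 9, 23]] · [[1/5, 1/5, 1/5], [-1, 1, 2], [2/5, -3/5, -3/5]] = [[4, 6, -3], [-1, -6, 3]].

Y = [[4, 6, -3], [-1, -6, 3]]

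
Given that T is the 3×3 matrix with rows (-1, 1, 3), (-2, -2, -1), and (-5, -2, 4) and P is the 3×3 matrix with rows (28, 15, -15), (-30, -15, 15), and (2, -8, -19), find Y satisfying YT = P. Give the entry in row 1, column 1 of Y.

1

T is on the right of Y, so right-multiply by T⁻¹: Y = PT⁻¹.
T has determinant 5; T⁻¹ = [[-2, -2, 1], [13/5, 11/5, -7/5], [-6/5, -7/5, 4/5]].
Y = PT⁻¹ = [[28, 15, -15], [-30, -15, 15], [2, -8, -19]] · [[-2, -2, 1], [13/5, 11/5, -7/5], [-6/5, -7/5, 4/5]] = [[1, -2, -5], [3, 6, 3], [-2, 5, -2]].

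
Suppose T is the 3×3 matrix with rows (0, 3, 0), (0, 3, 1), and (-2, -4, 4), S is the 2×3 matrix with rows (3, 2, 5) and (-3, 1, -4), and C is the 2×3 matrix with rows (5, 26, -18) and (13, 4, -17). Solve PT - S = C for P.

PT = C + S = [[8, 28, -13], [10, 5, -21]].
Right-multiplying both sides by T⁻¹ gives P = (C + S)T⁻¹.
T has determinant -6; T⁻¹ = [[-8/3, 2, -1/2], [1/3, 0, 0], [-1, 1, 0]].
P = (C + S)T⁻¹ = [[1, 3, -4], [-4, -1, -5]].

P = [[1, 3, -4], [-4, -1, -5]]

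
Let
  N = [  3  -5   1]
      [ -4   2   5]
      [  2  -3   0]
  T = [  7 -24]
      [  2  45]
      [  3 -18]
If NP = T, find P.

P = [[6, -3], [3, 4], [4, 5]]

Left-multiplying both sides by N⁻¹ gives P = N⁻¹T.
det N = 3; the adjugate gives N⁻¹ = [[5, -1, -9], [10/3, -2/3, -19/3], [8/3, -1/3, -14/3]].
P = N⁻¹T = [[5, -1, -9], [10/3, -2/3, -19/3], [8/3, -1/3, -14/3]] · [[7, -24], [2, 45], [3, -18]] = [[6, -3], [3, 4], [4, 5]].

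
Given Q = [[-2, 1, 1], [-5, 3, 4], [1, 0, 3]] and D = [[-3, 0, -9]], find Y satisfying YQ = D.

Q is on the right of Y, so right-multiply by Q⁻¹: Y = DQ⁻¹.
Q has determinant -2; Q⁻¹ = [[-9/2, 3/2, -1/2], [-19/2, 7/2, -3/2], [3/2, -1/2, 1/2]].
Y = DQ⁻¹ = [[-3, 0, -9]] · [[-9/2, 3/2, -1/2], [-19/2, 7/2, -3/2], [3/2, -1/2, 1/2]] = [[0, 0, -3]].

Y = [[0, 0, -3]]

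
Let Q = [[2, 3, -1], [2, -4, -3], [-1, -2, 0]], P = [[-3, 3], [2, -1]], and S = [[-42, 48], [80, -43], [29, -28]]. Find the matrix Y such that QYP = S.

Y = [[1, 5], [4, -3], [-4, -5]]

Y = Q⁻¹SP⁻¹ (apply Q⁻¹ on the left and P⁻¹ on the right).
det Q = 5, so Q⁻¹ = [[-6/5, 2/5, -13/5], [3/5, -1/5, 4/5], [-8/5, 1/5, -14/5]].
P has determinant -3; P⁻¹ = [[1/3, 1], [2/3, 1]].
Q⁻¹S = [[7, -2], [-18, 15], [2, -7]].
Y = (Q⁻¹S)P⁻¹ = [[1, 5], [4, -3], [-4, -5]].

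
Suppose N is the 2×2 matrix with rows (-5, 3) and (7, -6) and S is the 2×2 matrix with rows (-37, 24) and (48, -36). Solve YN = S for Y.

N is on the right of Y, so right-multiply by N⁻¹: Y = SN⁻¹.
det N = 9, so N⁻¹ = [[-2/3, -1/3], [-7/9, -5/9]].
Y = SN⁻¹ = [[-37, 24], [48, -36]] · [[-2/3, -1/3], [-7/9, -5/9]] = [[6, -1], [-4, 4]].

Y = [[6, -1], [-4, 4]]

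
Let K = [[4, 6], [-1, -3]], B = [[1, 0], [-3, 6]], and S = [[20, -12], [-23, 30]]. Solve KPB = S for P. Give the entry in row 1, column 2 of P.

Left-multiply by K⁻¹ and right-multiply by B⁻¹: P = K⁻¹SB⁻¹.
det K = -6; the adjugate gives K⁻¹ = [[1/2, 1], [-1/6, -2/3]].
det B = 6; the adjugate gives B⁻¹ = [[1, 0], [1/2, 1/6]].
K⁻¹S = [[-13, 24], [12, -18]].
P = (K⁻¹S)B⁻¹ = [[-1, 4], [3, -3]].

4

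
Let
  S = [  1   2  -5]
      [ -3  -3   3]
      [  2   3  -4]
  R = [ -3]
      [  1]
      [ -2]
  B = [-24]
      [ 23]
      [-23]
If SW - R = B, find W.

W = [[-4], [1], [5]]

SW = B + R = [[-27], [24], [-25]].
Left-multiplying both sides by S⁻¹ gives W = S⁻¹(B + R).
det S = 6, so S⁻¹ = [[1/2, -7/6, -3/2], [-1, 1, 2], [-1/2, 1/6, 1/2]].
W = S⁻¹(B + R) = [[-4], [1], [5]].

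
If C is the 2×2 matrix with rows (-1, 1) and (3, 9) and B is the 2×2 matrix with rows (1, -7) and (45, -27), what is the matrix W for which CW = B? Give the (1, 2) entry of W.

Left-multiplying both sides by C⁻¹ gives W = C⁻¹B.
det C = -12, so C⁻¹ = [[-3/4, 1/12], [1/4, 1/12]].
W = C⁻¹B = [[-3/4, 1/12], [1/4, 1/12]] · [[1, -7], [45, -27]] = [[3, 3], [4, -4]].

3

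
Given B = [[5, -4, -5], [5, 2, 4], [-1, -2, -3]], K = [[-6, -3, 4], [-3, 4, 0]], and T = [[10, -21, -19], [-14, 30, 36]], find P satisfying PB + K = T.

P = [[3, 1, 4], [-4, 1, -4]]

PB = T − K = [[16, -18, -23], [-11, 26, 36]].
Right-multiplying both sides by B⁻¹ gives P = (T − K)B⁻¹.
det B = 6, so B⁻¹ = [[1/3, -1/3, -1], [11/6, -10/3, -15/2], [-4/3, 7/3, 5]].
P = (T − K)B⁻¹ = [[3, 1, 4], [-4, 1, -4]].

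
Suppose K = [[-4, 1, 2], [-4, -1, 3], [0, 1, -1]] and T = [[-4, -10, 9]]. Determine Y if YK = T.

Right-multiplying both sides by K⁻¹ gives Y = TK⁻¹.
det K = -4, so K⁻¹ = [[1/2, -3/4, -5/4], [1, -1, -1], [1, -1, -2]].
Y = TK⁻¹ = [[-4, -10, 9]] · [[1/2, -3/4, -5/4], [1, -1, -1], [1, -1, -2]] = [[-3, 4, -3]].

Y = [[-3, 4, -3]]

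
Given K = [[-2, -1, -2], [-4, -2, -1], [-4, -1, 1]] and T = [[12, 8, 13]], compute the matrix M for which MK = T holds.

M = [[-4, -3, 2]]

Right-multiplying both sides by K⁻¹ gives M = TK⁻¹.
det K = 6, so K⁻¹ = [[-1/2, 1/2, -1/2], [4/3, -5/3, 1], [-2/3, 1/3, 0]].
M = TK⁻¹ = [[12, 8, 13]] · [[-1/2, 1/2, -1/2], [4/3, -5/3, 1], [-2/3, 1/3, 0]] = [[-4, -3, 2]].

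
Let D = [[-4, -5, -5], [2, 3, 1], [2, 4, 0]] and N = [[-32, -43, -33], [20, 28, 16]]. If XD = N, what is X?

D is on the right of X, so right-multiply by D⁻¹: X = ND⁻¹.
det D = -4, so D⁻¹ = [[1, 5, -5/2], [-1/2, -5/2, 3/2], [-1/2, -3/2, 1/2]].
X = ND⁻¹ = [[-32, -43, -33], [20, 28, 16]] · [[1, 5, -5/2], [-1/2, -5/2, 3/2], [-1/2, -3/2, 1/2]] = [[6, -3, -1], [-2, 6, 0]].

X = [[6, -3, -1], [-2, 6, 0]]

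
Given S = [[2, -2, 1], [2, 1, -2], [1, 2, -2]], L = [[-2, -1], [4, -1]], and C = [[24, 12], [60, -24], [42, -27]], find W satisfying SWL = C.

W = [[-1, 4], [4, 2], [-2, -4]]

Isolating W: multiply by S⁻¹ from the left and L⁻¹ from the right, so W = S⁻¹CL⁻¹.
S has determinant 3; S⁻¹ = [[2/3, -2/3, 1], [2/3, -5/3, 2], [1, -2, 2]].
det L = 6, so L⁻¹ = [[-1/6, 1/6], [-2/3, -1/3]].
S⁻¹C = [[18, -3], [0, -6], [-12, 6]].
W = (S⁻¹C)L⁻¹ = [[-1, 4], [4, 2], [-2, -4]].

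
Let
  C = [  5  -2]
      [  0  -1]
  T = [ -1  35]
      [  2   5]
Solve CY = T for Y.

Y = [[-1, 5], [-2, -5]]

Left-multiplying both sides by C⁻¹ gives Y = C⁻¹T.
C has determinant -5; C⁻¹ = [[1/5, -2/5], [0, -1]].
Y = C⁻¹T = [[1/5, -2/5], [0, -1]] · [[-1, 35], [2, 5]] = [[-1, 5], [-2, -5]].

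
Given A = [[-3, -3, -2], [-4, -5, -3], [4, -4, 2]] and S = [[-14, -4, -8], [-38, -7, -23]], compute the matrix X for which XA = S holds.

X = [[6, -2, -1], [6, 1, -4]]

Since A sits to the right of X, X = SA⁻¹.
det A = 6, so A⁻¹ = [[-11/3, 7/3, -1/6], [-2/3, 1/3, -1/6], [6, -4, 1/2]].
X = SA⁻¹ = [[-14, -4, -8], [-38, -7, -23]] · [[-11/3, 7/3, -1/6], [-2/3, 1/3, -1/6], [6, -4, 1/2]] = [[6, -2, -1], [6, 1, -4]].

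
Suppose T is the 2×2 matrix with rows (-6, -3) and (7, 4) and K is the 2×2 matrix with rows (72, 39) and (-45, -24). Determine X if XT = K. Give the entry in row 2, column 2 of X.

Since T sits to the right of X, X = KT⁻¹.
det T = -3, so T⁻¹ = [[-4/3, -1], [7/3, 2]].
X = KT⁻¹ = [[72, 39], [-45, -24]] · [[-4/3, -1], [7/3, 2]] = [[-5, 6], [4, -3]].

-3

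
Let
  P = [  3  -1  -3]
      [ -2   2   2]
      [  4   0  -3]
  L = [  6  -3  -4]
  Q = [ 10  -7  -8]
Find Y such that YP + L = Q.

YP = Q − L = [[4, -4, -4]].
Since P sits to the right of Y, Y = (Q − L)P⁻¹.
det P = 4, so P⁻¹ = [[-3/2, -3/4, 1], [1/2, 3/4, 0], [-2, -1, 1]].
Y = (Q − L)P⁻¹ = [[0, -2, 0]].

Y = [[0, -2, 0]]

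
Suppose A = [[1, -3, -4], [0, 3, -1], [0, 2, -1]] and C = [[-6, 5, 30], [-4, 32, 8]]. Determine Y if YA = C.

Right-multiplying both sides by A⁻¹ gives Y = CA⁻¹.
A has determinant -1; A⁻¹ = [[1, 11, -15], [0, 1, -1], [0, 2, -3]].
Y = CA⁻¹ = [[-6, 5, 30], [-4, 32, 8]] · [[1, 11, -15], [0, 1, -1], [0, 2, -3]] = [[-6, -1, -5], [-4, 4, 4]].

Y = [[-6, -1, -5], [-4, 4, 4]]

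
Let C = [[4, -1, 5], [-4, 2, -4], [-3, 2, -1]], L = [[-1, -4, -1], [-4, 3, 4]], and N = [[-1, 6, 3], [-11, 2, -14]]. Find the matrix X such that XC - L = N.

XC = N + L = [[-2, 2, 2], [-15, 5, -10]].
Since C sits to the right of X, X = (N + L)C⁻¹.
det C = 6; the adjugate gives C⁻¹ = [[1, 3/2, -1], [4/3, 11/6, -2/3], [-1/3, -5/6, 2/3]].
X = (N + L)C⁻¹ = [[0, -1, 2], [-5, -5, 5]].

X = [[0, -1, 2], [-5, -5, 5]]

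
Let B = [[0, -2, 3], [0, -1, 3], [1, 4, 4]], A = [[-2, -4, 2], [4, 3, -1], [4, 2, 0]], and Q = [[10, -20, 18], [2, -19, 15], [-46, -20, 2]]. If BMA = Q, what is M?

Isolating M: multiply by B⁻¹ from the left and A⁻¹ from the right, so M = B⁻¹QA⁻¹.
det B = -3, so B⁻¹ = [[16/3, -20/3, 1], [-1, 1, 0], [-1/3, 2/3, 0]].
det A = 4, so A⁻¹ = [[1/2, 1, -1/2], [-1, -2, 3/2], [-1, -3, 5/2]].
B⁻¹Q = [[-6, 0, -2], [-8, 1, -3], [-2, -6, 4]].
M = (B⁻¹Q)A⁻¹ = [[-1, 0, -2], [-2, -1, -2], [1, -2, 2]].

M = [[-1, 0, -2], [-2, -1, -2], [1, -2, 2]]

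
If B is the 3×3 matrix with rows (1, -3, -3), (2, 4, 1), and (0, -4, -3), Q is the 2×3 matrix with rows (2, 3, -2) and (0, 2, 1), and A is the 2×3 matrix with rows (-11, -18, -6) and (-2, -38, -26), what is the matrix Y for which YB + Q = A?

Y = [[-5, -4, 5], [4, -3, 4]]

YB = A − Q = [[-13, -21, -4], [-2, -40, -27]].
Right-multiplying both sides by B⁻¹ gives Y = (A − Q)B⁻¹.
det B = -2; the adjugate gives B⁻¹ = [[4, -3/2, -9/2], [-3, 3/2, 7/2], [4, -2, -5]].
Y = (A − Q)B⁻¹ = [[-5, -4, 5], [4, -3, 4]].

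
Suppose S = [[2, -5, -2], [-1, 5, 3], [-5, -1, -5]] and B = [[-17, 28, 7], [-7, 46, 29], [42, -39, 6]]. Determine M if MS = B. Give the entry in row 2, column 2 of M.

Right-multiplying both sides by S⁻¹ gives M = BS⁻¹.
det S = 4; the adjugate gives S⁻¹ = [[-11/2, -23/4, -5/4], [-5, -5, -1], [13/2, 27/4, 5/4]].
M = BS⁻¹ = [[-17, 28, 7], [-7, 46, 29], [42, -39, 6]] · [[-11/2, -23/4, -5/4], [-5, -5, -1], [13/2, 27/4, 5/4]] = [[-1, 5, 2], [-3, 6, -1], [3, -6, -6]].

6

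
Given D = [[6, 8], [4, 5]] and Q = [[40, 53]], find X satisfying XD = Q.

X = [[6, 1]]

Right-multiplying both sides by D⁻¹ gives X = QD⁻¹.
det D = -2, so D⁻¹ = [[-5/2, 4], [2, -3]].
X = QD⁻¹ = [[40, 53]] · [[-5/2, 4], [2, -3]] = [[6, 1]].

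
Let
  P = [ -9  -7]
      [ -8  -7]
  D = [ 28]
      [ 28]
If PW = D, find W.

Since P multiplies W on the left, W = P⁻¹D.
det P = 7, so P⁻¹ = [[-1, 1], [8/7, -9/7]].
W = P⁻¹D = [[-1, 1], [8/7, -9/7]] · [[28], [28]] = [[0], [-4]].

W = [[0], [-4]]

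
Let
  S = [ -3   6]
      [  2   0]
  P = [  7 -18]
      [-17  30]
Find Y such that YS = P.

Y = [[-3, -1], [5, -1]]

Since S sits to the right of Y, Y = PS⁻¹.
S has determinant -12; S⁻¹ = [[0, 1/2], [1/6, 1/4]].
Y = PS⁻¹ = [[7, -18], [-17, 30]] · [[0, 1/2], [1/6, 1/4]] = [[-3, -1], [5, -1]].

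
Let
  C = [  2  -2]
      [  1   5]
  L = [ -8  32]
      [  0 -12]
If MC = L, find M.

Since C sits to the right of M, M = LC⁻¹.
C has determinant 12; C⁻¹ = [[5/12, 1/6], [-1/12, 1/6]].
M = LC⁻¹ = [[-8, 32], [0, -12]] · [[5/12, 1/6], [-1/12, 1/6]] = [[-6, 4], [1, -2]].

M = [[-6, 4], [1, -2]]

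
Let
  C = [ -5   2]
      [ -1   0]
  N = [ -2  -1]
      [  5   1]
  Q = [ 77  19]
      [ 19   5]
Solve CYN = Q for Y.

Y = [[2, -3], [2, -1]]

Left-multiply by C⁻¹ and right-multiply by N⁻¹: Y = C⁻¹QN⁻¹.
C has determinant 2; C⁻¹ = [[0, -1], [1/2, -5/2]].
N has determinant 3; N⁻¹ = [[1/3, 1/3], [-5/3, -2/3]].
C⁻¹Q = [[-19, -5], [-9, -3]].
Y = (C⁻¹Q)N⁻¹ = [[2, -3], [2, -1]].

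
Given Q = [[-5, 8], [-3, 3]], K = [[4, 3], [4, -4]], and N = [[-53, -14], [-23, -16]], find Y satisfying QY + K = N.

Y = [[5, 5], [-4, 1]]

QY = N − K = [[-57, -17], [-27, -12]].
Since Q multiplies Y on the left, Y = Q⁻¹(N − K).
det Q = 9; the adjugate gives Q⁻¹ = [[1/3, -8/9], [1/3, -5/9]].
Y = Q⁻¹(N − K) = [[5, 5], [-4, 1]].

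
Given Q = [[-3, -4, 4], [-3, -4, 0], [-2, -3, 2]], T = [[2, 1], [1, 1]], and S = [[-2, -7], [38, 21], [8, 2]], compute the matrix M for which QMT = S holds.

Left-multiply by Q⁻¹ and right-multiply by T⁻¹: M = Q⁻¹ST⁻¹.
Q has determinant 4; Q⁻¹ = [[-2, -1, 4], [3/2, 1/2, -3], [1/4, -1/4, 0]].
T has determinant 1; T⁻¹ = [[1, -1], [-1, 2]].
Q⁻¹S = [[-2, 1], [-8, -6], [-10, -7]].
M = (Q⁻¹S)T⁻¹ = [[-3, 4], [-2, -4], [-3, -4]].

M = [[-3, 4], [-2, -4], [-3, -4]]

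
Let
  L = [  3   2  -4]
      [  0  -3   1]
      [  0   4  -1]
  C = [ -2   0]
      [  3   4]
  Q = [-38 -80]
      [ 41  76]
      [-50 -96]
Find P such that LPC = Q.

P = [[-3, 2], [-3, -5], [-1, 4]]

Isolating P: multiply by L⁻¹ from the left and C⁻¹ from the right, so P = L⁻¹QC⁻¹.
det L = -3; the adjugate gives L⁻¹ = [[1/3, 14/3, 10/3], [0, 1, 1], [0, 4, 3]].
C has determinant -8; C⁻¹ = [[-1/2, 0], [3/8, 1/4]].
L⁻¹Q = [[12, 8], [-9, -20], [14, 16]].
P = (L⁻¹Q)C⁻¹ = [[-3, 2], [-3, -5], [-1, 4]].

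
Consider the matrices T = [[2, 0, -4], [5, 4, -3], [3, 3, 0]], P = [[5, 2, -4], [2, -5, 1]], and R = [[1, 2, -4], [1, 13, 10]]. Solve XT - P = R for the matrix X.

XT = R + P = [[6, 4, -8], [3, 8, 11]].
Right-multiplying both sides by T⁻¹ gives X = (R + P)T⁻¹.
det T = 6, so T⁻¹ = [[3/2, -2, 8/3], [-3/2, 2, -7/3], [1/2, -1, 4/3]].
X = (R + P)T⁻¹ = [[-1, 4, -4], [-2, -1, 4]].

X = [[-1, 4, -4], [-2, -1, 4]]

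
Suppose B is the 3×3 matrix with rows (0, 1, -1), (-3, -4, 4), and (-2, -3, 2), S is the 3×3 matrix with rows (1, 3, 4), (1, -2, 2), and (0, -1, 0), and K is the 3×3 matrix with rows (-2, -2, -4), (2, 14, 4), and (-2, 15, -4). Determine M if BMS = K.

Isolating M: multiply by B⁻¹ from the left and S⁻¹ from the right, so M = B⁻¹KS⁻¹.
B has determinant -3; B⁻¹ = [[-4/3, -1/3, 0], [2/3, 2/3, -1], [-1/3, 2/3, -1]].
S has determinant -2; S⁻¹ = [[-1, 2, -7], [0, 0, -1], [1/2, -1/2, 5/2]].
B⁻¹K = [[2, -2, 4], [2, -7, 4], [4, -5, 8]].
M = (B⁻¹K)S⁻¹ = [[0, 2, -2], [0, 2, 3], [0, 4, -3]].

M = [[0, 2, -2], [0, 2, 3], [0, 4, -3]]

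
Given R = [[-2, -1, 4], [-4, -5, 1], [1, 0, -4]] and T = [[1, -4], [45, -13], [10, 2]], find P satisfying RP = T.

P = [[-6, -2], [-5, 4], [-4, -1]]

R is on the left of P, so left-multiply by R⁻¹: P = R⁻¹T.
det R = -5; the adjugate gives R⁻¹ = [[-4, 4/5, -19/5], [3, -4/5, 14/5], [-1, 1/5, -6/5]].
P = R⁻¹T = [[-4, 4/5, -19/5], [3, -4/5, 14/5], [-1, 1/5, -6/5]] · [[1, -4], [45, -13], [10, 2]] = [[-6, -2], [-5, 4], [-4, -1]].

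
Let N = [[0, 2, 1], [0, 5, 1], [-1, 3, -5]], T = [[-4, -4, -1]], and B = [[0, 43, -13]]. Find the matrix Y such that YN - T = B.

Y = [[1, 5, 4]]

YN = B + T = [[-4, 39, -14]].
Since N sits to the right of Y, Y = (B + T)N⁻¹.
det N = 3, so N⁻¹ = [[-28/3, 13/3, -1], [-1/3, 1/3, 0], [5/3, -2/3, 0]].
Y = (B + T)N⁻¹ = [[1, 5, 4]].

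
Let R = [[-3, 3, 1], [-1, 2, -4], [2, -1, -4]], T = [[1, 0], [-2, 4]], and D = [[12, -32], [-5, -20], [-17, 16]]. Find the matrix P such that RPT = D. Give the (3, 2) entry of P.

P = R⁻¹DT⁻¹ (apply R⁻¹ on the left and T⁻¹ on the right).
det R = -3, so R⁻¹ = [[4, -11/3, 14/3], [4, -10/3, 13/3], [1, -1, 1]].
T has determinant 4; T⁻¹ = [[1, 0], [1/2, 1/4]].
R⁻¹D = [[-13, 20], [-9, 8], [0, 4]].
P = (R⁻¹D)T⁻¹ = [[-3, 5], [-5, 2], [2, 1]].

1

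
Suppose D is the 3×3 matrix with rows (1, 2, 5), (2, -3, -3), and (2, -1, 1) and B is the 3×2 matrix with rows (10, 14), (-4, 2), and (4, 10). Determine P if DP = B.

Left-multiplying both sides by D⁻¹ gives P = D⁻¹B.
det D = -2, so D⁻¹ = [[3, 7/2, -9/2], [4, 9/2, -13/2], [-2, -5/2, 7/2]].
P = D⁻¹B = [[3, 7/2, -9/2], [4, 9/2, -13/2], [-2, -5/2, 7/2]] · [[10, 14], [-4, 2], [4, 10]] = [[-2, 4], [-4, 0], [4, 2]].

P = [[-2, 4], [-4, 0], [4, 2]]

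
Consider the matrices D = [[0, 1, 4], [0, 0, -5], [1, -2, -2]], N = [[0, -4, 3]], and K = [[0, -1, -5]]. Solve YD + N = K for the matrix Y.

YD = K − N = [[0, 3, -8]].
Right-multiplying both sides by D⁻¹ gives Y = (K − N)D⁻¹.
D has determinant -5; D⁻¹ = [[2, 6/5, 1], [1, 4/5, 0], [0, -1/5, 0]].
Y = (K − N)D⁻¹ = [[3, 4, 0]].

Y = [[3, 4, 0]]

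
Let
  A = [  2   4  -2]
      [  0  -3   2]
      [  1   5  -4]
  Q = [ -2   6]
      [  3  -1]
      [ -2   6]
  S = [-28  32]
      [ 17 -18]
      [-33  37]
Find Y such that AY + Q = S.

AY = S − Q = [[-26, 26], [14, -17], [-31, 31]].
Since A multiplies Y on the left, Y = A⁻¹(S − Q).
A has determinant 6; A⁻¹ = [[1/3, 1, 1/3], [1/3, -1, -2/3], [1/2, -1, -1]].
Y = A⁻¹(S − Q) = [[-5, 2], [-2, 5], [4, -1]].

Y = [[-5, 2], [-2, 5], [4, -1]]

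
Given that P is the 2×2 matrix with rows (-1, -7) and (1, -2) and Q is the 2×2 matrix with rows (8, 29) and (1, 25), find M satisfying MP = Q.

Since P sits to the right of M, M = QP⁻¹.
det P = 9, so P⁻¹ = [[-2/9, 7/9], [-1/9, -1/9]].
M = QP⁻¹ = [[8, 29], [1, 25]] · [[-2/9, 7/9], [-1/9, -1/9]] = [[-5, 3], [-3, -2]].

M = [[-5, 3], [-3, -2]]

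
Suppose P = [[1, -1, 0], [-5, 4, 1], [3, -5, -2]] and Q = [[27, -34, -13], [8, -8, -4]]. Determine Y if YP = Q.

Right-multiplying both sides by P⁻¹ gives Y = QP⁻¹.
det P = 4, so P⁻¹ = [[-3/4, -1/2, -1/4], [-7/4, -1/2, -1/4], [13/4, 1/2, -1/4]].
Y = QP⁻¹ = [[27, -34, -13], [8, -8, -4]] · [[-3/4, -1/2, -1/4], [-7/4, -1/2, -1/4], [13/4, 1/2, -1/4]] = [[-3, -3, 5], [-5, -2, 1]].

Y = [[-3, -3, 5], [-5, -2, 1]]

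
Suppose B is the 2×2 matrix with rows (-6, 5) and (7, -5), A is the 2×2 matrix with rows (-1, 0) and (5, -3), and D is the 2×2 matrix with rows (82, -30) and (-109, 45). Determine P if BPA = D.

P = [[2, -5], [-4, -4]]

Isolating P: multiply by B⁻¹ from the left and A⁻¹ from the right, so P = B⁻¹DA⁻¹.
B has determinant -5; B⁻¹ = [[1, 1], [7/5, 6/5]].
det A = 3; the adjugate gives A⁻¹ = [[-1, 0], [-5/3, -1/3]].
B⁻¹D = [[-27, 15], [-16, 12]].
P = (B⁻¹D)A⁻¹ = [[2, -5], [-4, -4]].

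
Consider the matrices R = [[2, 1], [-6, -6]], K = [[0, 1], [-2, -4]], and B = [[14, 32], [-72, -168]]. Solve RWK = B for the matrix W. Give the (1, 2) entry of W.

-1

W = R⁻¹BK⁻¹ (apply R⁻¹ on the left and K⁻¹ on the right).
det R = -6, so R⁻¹ = [[1, 1/6], [-1, -1/3]].
det K = 2, so K⁻¹ = [[-2, -1/2], [1, 0]].
R⁻¹B = [[2, 4], [10, 24]].
W = (R⁻¹B)K⁻¹ = [[0, -1], [4, -5]].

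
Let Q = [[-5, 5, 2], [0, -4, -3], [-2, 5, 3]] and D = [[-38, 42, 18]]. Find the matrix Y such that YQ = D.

Since Q sits to the right of Y, Y = DQ⁻¹.
Q has determinant -1; Q⁻¹ = [[-3, 5, 7], [-6, 11, 15], [8, -15, -20]].
Y = DQ⁻¹ = [[-38, 42, 18]] · [[-3, 5, 7], [-6, 11, 15], [8, -15, -20]] = [[6, 2, 4]].

Y = [[6, 2, 4]]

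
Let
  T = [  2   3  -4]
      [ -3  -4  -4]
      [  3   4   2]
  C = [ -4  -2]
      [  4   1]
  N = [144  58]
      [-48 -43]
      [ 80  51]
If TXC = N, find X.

Isolating X: multiply by T⁻¹ from the left and C⁻¹ from the right, so X = T⁻¹NC⁻¹.
det T = -2, so T⁻¹ = [[-4, 11, 14], [3, -8, -10], [0, -1/2, -1/2]].
det C = 4, so C⁻¹ = [[1/4, 1/2], [-1, -1]].
T⁻¹N = [[16, 9], [16, 8], [-16, -4]].
X = (T⁻¹N)C⁻¹ = [[-5, -1], [-4, 0], [0, -4]].

X = [[-5, -1], [-4, 0], [0, -4]]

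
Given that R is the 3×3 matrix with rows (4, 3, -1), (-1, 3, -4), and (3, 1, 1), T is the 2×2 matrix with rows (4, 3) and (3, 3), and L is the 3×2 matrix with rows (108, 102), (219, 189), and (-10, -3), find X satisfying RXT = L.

Left-multiply by R⁻¹ and right-multiply by T⁻¹: X = R⁻¹LT⁻¹.
det R = 5, so R⁻¹ = [[7/5, -4/5, -9/5], [-11/5, 7/5, 17/5], [-2, 1, 3]].
det T = 3; the adjugate gives T⁻¹ = [[1, -1], [-1, 4/3]].
R⁻¹L = [[-6, -3], [35, 30], [-27, -24]].
X = (R⁻¹L)T⁻¹ = [[-3, 2], [5, 5], [-3, -5]].

X = [[-3, 2], [5, 5], [-3, -5]]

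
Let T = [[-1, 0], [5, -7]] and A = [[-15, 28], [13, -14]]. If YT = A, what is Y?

Right-multiplying both sides by T⁻¹ gives Y = AT⁻¹.
det T = 7; the adjugate gives T⁻¹ = [[-1, 0], [-5/7, -1/7]].
Y = AT⁻¹ = [[-15, 28], [13, -14]] · [[-1, 0], [-5/7, -1/7]] = [[-5, -4], [-3, 2]].

Y = [[-5, -4], [-3, 2]]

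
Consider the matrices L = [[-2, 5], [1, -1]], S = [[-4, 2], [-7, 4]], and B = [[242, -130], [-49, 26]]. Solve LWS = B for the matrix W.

Isolating W: multiply by L⁻¹ from the left and S⁻¹ from the right, so W = L⁻¹BS⁻¹.
det L = -3; the adjugate gives L⁻¹ = [[1/3, 5/3], [1/3, 2/3]].
det S = -2; the adjugate gives S⁻¹ = [[-2, 1], [-7/2, 2]].
L⁻¹B = [[-1, 0], [48, -26]].
W = (L⁻¹B)S⁻¹ = [[2, -1], [-5, -4]].

W = [[2, -1], [-5, -4]]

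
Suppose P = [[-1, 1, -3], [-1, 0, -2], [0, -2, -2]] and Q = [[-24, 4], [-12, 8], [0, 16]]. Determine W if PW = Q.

W = [[0, -4], [-6, -6], [6, -2]]

Since P multiplies W on the left, W = P⁻¹Q.
det P = -4; the adjugate gives P⁻¹ = [[1, -2, 1/2], [1/2, -1/2, -1/4], [-1/2, 1/2, -1/4]].
W = P⁻¹Q = [[1, -2, 1/2], [1/2, -1/2, -1/4], [-1/2, 1/2, -1/4]] · [[-24, 4], [-12, 8], [0, 16]] = [[0, -4], [-6, -6], [6, -2]].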